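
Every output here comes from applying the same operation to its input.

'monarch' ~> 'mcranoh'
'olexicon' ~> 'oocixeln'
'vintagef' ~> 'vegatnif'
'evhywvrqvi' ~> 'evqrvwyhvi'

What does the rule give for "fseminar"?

The rule is to swap the first and last characters, then reverse the string.
On "fseminar" that produces "fanimesr".
(Check on "evhywvrqvi": → "ivhywvrqve" → "evqrvwyhvi" ✓)

fanimesr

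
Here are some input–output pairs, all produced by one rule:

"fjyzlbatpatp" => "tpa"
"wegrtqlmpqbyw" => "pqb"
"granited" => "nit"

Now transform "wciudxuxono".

What's happening: move the last 2 characters to the front (rotate right by 2), then keep only the last 3 characters.
"wciudxuxono" → "uxo".

uxo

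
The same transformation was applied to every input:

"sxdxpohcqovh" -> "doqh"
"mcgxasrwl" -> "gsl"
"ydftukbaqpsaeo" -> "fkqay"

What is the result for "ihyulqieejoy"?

The rule is to move the first character to the end, then keep one character in every 3, starting at position 2 (positions 2nd, 5th, 8th, ...).
Applying that to "ihyulqieejoy" gives "yqey".

yqey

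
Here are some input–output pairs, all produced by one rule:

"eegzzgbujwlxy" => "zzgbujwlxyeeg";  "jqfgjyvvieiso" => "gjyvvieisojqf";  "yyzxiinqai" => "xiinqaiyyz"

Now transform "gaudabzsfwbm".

Each output is the input with this applied: move the first 3 characters to the end (rotate left by 3).
On "gaudabzsfwbm" that produces "dabzsfwbmgau".

dabzsfwbmgau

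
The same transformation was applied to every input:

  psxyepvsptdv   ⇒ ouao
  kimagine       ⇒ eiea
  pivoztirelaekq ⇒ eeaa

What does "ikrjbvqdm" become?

In each case the input is transformed by: shift every letter 4 places backward in the alphabet (wrapping around), then keep only the vowels.
"ikrjbvqdm" → "egnfxrmzi" → "ei".

ei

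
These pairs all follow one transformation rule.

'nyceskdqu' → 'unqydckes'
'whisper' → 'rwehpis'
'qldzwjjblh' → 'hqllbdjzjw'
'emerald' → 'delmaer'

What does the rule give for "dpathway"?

ydapwaht

Looking at the pairs, the operation is to reverse the string, then take characters alternately from the front and the back (1st, last, 2nd, 2nd-last, ...).
Applying both steps to "dpathway": "yawhtapd", then "ydapwaht".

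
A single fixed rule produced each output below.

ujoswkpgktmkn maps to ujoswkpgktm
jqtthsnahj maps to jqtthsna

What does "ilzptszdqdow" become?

ilzptszdqd

Rule — delete the last 2 characters.
Applying that to "ilzptszdqdow" gives "ilzptszdqd".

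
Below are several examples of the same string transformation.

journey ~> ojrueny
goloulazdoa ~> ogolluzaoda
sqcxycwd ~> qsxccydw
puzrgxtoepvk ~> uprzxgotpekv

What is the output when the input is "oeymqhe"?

The rule is to swap each adjacent pair of characters (1↔2, 3↔4, ...).
"oeymqhe" → "eomyhqe".

eomyhqe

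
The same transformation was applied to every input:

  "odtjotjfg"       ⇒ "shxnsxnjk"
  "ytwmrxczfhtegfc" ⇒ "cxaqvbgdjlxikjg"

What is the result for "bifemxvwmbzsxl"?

Rule — shift every letter 4 places forward in the alphabet (wrapping around).
On "bifemxvwmbzsxl" that produces "fmjiqbzaqfdwbp".

fmjiqbzaqfdwbp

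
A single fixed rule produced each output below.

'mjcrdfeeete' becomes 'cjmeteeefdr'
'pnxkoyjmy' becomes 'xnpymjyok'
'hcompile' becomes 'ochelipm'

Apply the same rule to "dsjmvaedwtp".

What's happening: reverse the string, then move the last 3 characters to the front (rotate right by 3).
For "dsjmvaedwtp", step one produces "ptwdeavmjsd"; step two turns that into "jsdptwdeavm".
(Check on "mjcrdfeeete": → "eteeefdrcjm" → "cjmeteeefdr" ✓)

jsdptwdeavm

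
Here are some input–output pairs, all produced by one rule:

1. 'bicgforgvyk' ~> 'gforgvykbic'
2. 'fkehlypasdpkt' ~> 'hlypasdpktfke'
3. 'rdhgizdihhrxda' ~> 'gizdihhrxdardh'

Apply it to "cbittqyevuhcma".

ttqyevuhcmacbi

The rule is to move the first 3 characters to the end (rotate left by 3).
So "cbittqyevuhcma" becomes "ttqyevuhcmacbi".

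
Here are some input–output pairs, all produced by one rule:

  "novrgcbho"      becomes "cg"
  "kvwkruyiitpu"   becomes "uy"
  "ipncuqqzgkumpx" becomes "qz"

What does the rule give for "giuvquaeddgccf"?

ae

Each output is the input with this applied: take characters alternately from the front and the back (1st, last, 2nd, 2nd-last, ...), then keep only the last 2 characters.
On "giuvquaeddgccf": the first step gives "gficucvgqdudae", and the second then gives "ae".
(Check on "kvwkruyiitpu": → "kuvpwtkiriuy" → "uy" ✓)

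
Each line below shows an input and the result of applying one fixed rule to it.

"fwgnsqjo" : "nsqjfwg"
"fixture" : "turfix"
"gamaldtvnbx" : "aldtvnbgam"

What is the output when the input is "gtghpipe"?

hpipgtg

The pattern: delete the last character, then move the first 3 characters to the end (rotate left by 3).
Working it through for "gtghpipe": intermediate "gtghpip", final "hpipgtg".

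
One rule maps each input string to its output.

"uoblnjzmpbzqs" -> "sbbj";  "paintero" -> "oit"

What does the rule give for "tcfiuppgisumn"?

What's happening: take characters alternately from the front and the back (1st, last, 2nd, 2nd-last, ...), then keep one character in every 3, starting at position 2 (positions 2nd, 5th, 8th, ...).
On "tcfiuppgisumn" that produces "nfsp".

nfsp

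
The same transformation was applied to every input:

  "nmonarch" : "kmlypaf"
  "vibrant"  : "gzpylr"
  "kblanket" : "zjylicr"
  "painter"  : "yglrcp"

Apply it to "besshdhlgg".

Looking at the pairs, the operation is to delete the first character, then shift every letter 2 places backward in the alphabet (wrapping around).
Working it through for "besshdhlgg": intermediate "esshdhlgg", final "cqqfbfjee".

cqqfbfjee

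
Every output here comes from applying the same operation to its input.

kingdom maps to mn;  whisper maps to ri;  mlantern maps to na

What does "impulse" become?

The rule is to move the last 3 characters to the front (rotate right by 3), then keep one character in every 3, starting at position 3 (positions 3rd, 6th, 9th, ...).
"impulse" → "lseimpu" → "ep".

ep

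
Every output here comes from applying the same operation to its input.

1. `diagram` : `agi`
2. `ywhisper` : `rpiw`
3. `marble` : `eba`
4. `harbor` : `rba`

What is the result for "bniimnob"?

Looking at the pairs, the operation is to keep every other character starting from the second (positions 2nd, 4th, 6th, ...), then reverse the string.
For "bniimnob", step one produces "ninb"; step two turns that into "bnin".
(Check on "marble": → "abe" → "eba" ✓)

bnin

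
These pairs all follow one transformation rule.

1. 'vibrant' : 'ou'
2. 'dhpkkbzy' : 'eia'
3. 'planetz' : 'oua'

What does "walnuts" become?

ou

What's happening: shift every letter 1 place forward in the alphabet (wrapping around), then keep only the vowels.
"walnuts" → "ou".
(Check on "vibrant": → "wjcsbou" → "ou" ✓)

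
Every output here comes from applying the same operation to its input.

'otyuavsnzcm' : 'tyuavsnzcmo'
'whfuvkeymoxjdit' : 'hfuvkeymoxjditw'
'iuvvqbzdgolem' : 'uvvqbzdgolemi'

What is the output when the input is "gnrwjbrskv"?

The pattern: move the first character to the end.
Doing the same to "gnrwjbrskv": "nrwjbrskvg".

nrwjbrskvg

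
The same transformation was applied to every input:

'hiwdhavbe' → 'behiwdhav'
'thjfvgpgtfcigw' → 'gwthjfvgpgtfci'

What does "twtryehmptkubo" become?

botwtryehmptku

Each output is the input with this applied: move the last 2 characters to the front (rotate right by 2).
So "twtryehmptkubo" becomes "botwtryehmptku".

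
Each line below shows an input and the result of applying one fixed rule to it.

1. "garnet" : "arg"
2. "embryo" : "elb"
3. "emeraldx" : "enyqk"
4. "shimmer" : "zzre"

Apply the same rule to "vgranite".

navgr

Looking at the pairs, the operation is to shift every letter 13 places forward in the alphabet (wrapping around) — i.e. ROT13, then delete the first 3 characters.
Starting from "vgranite": after the first operation, "itenavgr"; after the second, "navgr".
(Check on "embryo": → "rzoelb" → "elb" ✓)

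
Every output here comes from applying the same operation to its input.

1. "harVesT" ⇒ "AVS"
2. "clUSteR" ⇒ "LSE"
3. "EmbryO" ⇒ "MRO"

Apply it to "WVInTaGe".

VNAE

The rule is to keep every other character starting from the second (positions 2nd, 4th, 6th, ...), then convert every letter to uppercase.
On "WVInTaGe": the first step gives "Vnae", and the second then gives "VNAE".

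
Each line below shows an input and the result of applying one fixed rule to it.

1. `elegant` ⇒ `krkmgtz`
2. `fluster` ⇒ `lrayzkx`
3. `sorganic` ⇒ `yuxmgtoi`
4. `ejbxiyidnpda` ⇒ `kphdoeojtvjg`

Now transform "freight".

What's happening: shift every letter 6 places forward in the alphabet (wrapping around).
"freight" → "lxkomnz".

lxkomnz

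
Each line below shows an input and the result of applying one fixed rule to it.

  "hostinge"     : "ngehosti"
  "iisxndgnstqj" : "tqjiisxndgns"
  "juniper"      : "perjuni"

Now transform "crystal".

talcrys

Looking at the pairs, the operation is to move the last 3 characters to the front (rotate right by 3).
Applying that to "crystal" gives "talcrys".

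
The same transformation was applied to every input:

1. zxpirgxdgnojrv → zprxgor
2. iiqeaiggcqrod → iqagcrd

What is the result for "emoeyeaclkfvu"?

eoyalfu

What's happening: keep every other character starting from the first (positions 1st, 3rd, 5th, ...).
On "emoeyeaclkfvu" that produces "eoyalfu".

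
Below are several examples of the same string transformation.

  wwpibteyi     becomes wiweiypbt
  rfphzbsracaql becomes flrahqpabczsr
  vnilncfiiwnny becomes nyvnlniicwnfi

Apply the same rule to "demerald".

Rule — swap each adjacent pair of characters (1↔2, 3↔4, ...), then take characters alternately from the front and the back (1st, last, 2nd, 2nd-last, ...).
On "demerald": the first step gives "edemardl", and the second then gives "eldderma".

eldderma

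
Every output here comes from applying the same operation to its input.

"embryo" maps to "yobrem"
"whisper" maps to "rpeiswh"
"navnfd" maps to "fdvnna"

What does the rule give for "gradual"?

luaadgr

In each case the input is transformed by: swap each adjacent pair of characters (1↔2, 3↔4, ...), then reverse the string.
Applying that to "gradual" gives "luaadgr".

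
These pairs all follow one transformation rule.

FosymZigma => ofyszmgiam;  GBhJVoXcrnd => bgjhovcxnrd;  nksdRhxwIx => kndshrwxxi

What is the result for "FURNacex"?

ufnrcaxe

The pattern: swap each adjacent pair of characters (1↔2, 3↔4, ...), then convert every letter to lowercase.
For "FURNacex" the result is "ufnrcaxe".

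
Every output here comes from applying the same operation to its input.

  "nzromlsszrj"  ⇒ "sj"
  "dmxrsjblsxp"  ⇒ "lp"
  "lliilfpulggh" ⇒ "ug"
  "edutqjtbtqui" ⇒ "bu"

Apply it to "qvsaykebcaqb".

The transformation: keep one character in every 3, starting at position 2 (positions 2nd, 5th, 8th, ...), then keep only the last 2 characters.
On "qvsaykebcaqb" that produces "bq".

bq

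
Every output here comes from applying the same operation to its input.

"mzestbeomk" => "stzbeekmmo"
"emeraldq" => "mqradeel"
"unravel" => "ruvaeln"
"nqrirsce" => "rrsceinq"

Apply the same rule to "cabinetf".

intabcef

Each output is the input with this applied: sort the characters into alphabetical order, then move the last 3 characters to the front (rotate right by 3).
Applying both steps to "cabinetf": "abcefint", then "intabcef".
(Check on "emeraldq": → "adeelmqr" → "mqradeel" ✓)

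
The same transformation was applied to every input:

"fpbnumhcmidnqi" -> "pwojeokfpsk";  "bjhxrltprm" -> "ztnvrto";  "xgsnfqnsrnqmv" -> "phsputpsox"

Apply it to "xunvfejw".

xhgly

The pattern: delete the first 3 characters, then shift every letter 2 places forward in the alphabet (wrapping around).
Applying that to "xunvfejw" gives "xhgly".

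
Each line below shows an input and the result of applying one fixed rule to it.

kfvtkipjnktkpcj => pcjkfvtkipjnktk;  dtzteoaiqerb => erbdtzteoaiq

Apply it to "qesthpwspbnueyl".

The transformation: move the last 3 characters to the front (rotate right by 3).
So "qesthpwspbnueyl" becomes "eylqesthpwspbnu".

eylqesthpwspbnu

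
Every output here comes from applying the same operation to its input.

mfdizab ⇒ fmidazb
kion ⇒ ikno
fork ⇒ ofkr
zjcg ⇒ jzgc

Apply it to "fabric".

The rule is to swap each adjacent pair of characters (1↔2, 3↔4, ...).
Applying that to "fabric" gives "afrbci".

afrbci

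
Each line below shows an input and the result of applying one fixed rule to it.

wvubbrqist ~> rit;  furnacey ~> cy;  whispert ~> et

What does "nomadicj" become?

The transformation: keep every other character starting from the second (positions 2nd, 4th, 6th, ...), then delete the first 2 characters.
Doing the same to "nomadicj": "ij".

ij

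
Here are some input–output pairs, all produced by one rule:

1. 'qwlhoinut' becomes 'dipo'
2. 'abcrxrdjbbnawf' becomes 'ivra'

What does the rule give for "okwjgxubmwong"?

The transformation: shift every letter 5 places backward in the alphabet (wrapping around), then keep only the last 4 characters.
Starting from "okwjgxubmwong": after the first operation, "jfrebspwhrjib"; after the second, "rjib".

rjib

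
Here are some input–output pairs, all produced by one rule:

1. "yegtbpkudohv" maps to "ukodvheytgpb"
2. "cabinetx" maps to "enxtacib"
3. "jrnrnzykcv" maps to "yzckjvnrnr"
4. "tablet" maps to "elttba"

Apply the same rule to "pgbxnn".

nxpnbg

Looking at the pairs, the operation is to swap the front and back halves of the string, then swap each adjacent pair of characters (1↔2, 3↔4, ...).
"pgbxnn" → "xnnpgb" → "nxpnbg".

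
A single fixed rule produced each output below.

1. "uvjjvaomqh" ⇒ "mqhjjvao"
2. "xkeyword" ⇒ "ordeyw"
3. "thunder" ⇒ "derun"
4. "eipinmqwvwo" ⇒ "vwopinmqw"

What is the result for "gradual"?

ualad

In each case the input is transformed by: delete the first 2 characters, then move the last 3 characters to the front (rotate right by 3).
Applying both steps to "gradual": "adual", then "ualad".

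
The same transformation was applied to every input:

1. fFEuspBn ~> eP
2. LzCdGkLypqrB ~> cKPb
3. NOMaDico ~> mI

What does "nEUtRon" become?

What's happening: keep one character in every 3, starting at position 3 (positions 3rd, 6th, 9th, ...), then flip the case of every letter.
On "nEUtRon": the first step gives "Uo", and the second then gives "uO".
(Check on "fFEuspBn": → "Ep" → "eP" ✓)

uO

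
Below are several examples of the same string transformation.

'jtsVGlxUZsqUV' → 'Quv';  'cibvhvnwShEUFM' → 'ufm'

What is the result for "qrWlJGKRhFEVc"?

evC

In each case the input is transformed by: flip the case of every letter, then keep only the last 3 characters.
Working it through for "qrWlJGKRhFEVc": intermediate "QRwLjgkrHfevC", final "evC".
(Check on "cibvhvnwShEUFM": → "CIBVHVNWsHeufm" → "ufm" ✓)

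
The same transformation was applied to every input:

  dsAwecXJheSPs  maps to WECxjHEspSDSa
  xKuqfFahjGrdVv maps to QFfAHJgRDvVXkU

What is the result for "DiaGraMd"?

What's happening: move the first 3 characters to the end (rotate left by 3), then flip the case of every letter.
Applying both steps to "DiaGraMd": "GraMdDia", then "gRAmDdIA".
(Check on "dsAwecXJheSPs": → "wecXJheSPsdsA" → "WECxjHEspSDSa" ✓)

gRAmDdIA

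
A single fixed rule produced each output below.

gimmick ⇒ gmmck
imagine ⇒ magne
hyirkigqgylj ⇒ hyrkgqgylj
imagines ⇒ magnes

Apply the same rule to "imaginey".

The transformation: remove every "i".
For "imaginey" the result is "magney".

magney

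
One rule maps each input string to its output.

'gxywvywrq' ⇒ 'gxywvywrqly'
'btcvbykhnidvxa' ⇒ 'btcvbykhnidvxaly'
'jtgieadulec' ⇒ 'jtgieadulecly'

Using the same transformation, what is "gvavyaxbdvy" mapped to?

Each output is the input with this applied: append "ly".
For "gvavyaxbdvy" the result is "gvavyaxbdvyly".

gvavyaxbdvyly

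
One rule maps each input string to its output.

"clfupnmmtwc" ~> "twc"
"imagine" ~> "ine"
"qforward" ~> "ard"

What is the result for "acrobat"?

In each case the input is transformed by: keep only the last 3 characters.
Applying that to "acrobat" gives "bat".

bat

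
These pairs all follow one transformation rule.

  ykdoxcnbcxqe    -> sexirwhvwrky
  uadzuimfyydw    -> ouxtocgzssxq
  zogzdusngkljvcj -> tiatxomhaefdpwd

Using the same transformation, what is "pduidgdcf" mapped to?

jxocxaxwz

Each output is the input with this applied: shift every letter 6 places backward in the alphabet (wrapping around).
Doing the same to "pduidgdcf": "jxocxaxwz".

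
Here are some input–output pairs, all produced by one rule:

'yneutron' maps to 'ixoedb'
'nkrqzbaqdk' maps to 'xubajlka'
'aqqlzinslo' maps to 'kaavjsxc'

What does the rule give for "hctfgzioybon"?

What's happening: delete the last 2 characters, then shift every letter 10 places forward in the alphabet (wrapping around).
Starting from "hctfgzioybon": after the first operation, "hctfgzioyb"; after the second, "rmdpqjsyil".
(Check on "nkrqzbaqdk": → "nkrqzbaq" → "xubajlka" ✓)

rmdpqjsyil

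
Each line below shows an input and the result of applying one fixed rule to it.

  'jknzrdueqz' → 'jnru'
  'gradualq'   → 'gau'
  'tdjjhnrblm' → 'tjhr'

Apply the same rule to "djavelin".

Each output is the input with this applied: delete the last 3 characters, then keep every other character starting from the first (positions 1st, 3rd, 5th, ...).
Applying both steps to "djavelin": "djave", then "dae".

dae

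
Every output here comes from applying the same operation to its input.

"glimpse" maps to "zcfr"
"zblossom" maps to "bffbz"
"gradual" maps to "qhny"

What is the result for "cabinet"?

In each case the input is transformed by: delete the first 3 characters, then shift every letter 13 places forward in the alphabet (wrapping around) — i.e. ROT13.
Working it through for "cabinet": intermediate "inet", final "varg".

varg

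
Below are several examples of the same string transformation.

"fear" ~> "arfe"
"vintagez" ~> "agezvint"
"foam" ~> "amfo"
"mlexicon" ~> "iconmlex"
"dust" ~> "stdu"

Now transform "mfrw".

rwmf

Rule — swap the front and back halves of the string.
On "mfrw" that produces "rwmf".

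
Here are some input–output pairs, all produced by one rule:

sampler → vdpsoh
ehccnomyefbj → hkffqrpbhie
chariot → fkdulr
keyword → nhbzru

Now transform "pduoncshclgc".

sgxrqfvkfoj

The pattern: shift every letter 3 places forward in the alphabet (wrapping around), then delete the last character.
Starting from "pduoncshclgc": after the first operation, "sgxrqfvkfojf"; after the second, "sgxrqfvkfoj".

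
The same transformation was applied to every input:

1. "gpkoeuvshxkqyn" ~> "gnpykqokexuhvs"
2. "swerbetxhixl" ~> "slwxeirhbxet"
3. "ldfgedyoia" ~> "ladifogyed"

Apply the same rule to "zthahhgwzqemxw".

zwtxhmaehqhzgw

Looking at the pairs, the operation is to take characters alternately from the front and the back (1st, last, 2nd, 2nd-last, ...).
Doing the same to "zthahhgwzqemxw": "zwtxhmaehqhzgw".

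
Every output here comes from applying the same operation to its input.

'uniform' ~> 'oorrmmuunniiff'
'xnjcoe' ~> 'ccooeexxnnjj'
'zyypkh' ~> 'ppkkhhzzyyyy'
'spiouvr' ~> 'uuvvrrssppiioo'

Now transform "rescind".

The transformation: move the last 3 characters to the front (rotate right by 3), then double every character.
Working it through for "rescind": intermediate "indresc", final "iinnddrreesscc".

iinnddrreesscc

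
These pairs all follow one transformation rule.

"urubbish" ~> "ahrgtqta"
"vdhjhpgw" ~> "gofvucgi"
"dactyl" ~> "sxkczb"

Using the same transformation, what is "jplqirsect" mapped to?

In each case the input is transformed by: swap the front and back halves of the string, then shift every letter 1 place backward in the alphabet (wrapping around).
"jplqirsect" → "rsectjplqi" → "qrdbsiokph".

qrdbsiokph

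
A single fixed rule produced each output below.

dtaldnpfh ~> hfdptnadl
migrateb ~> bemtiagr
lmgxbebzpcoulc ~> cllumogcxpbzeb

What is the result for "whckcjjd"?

djwjhcck

Looking at the pairs, the operation is to move the last character to the front, then take characters alternately from the front and the back (1st, last, 2nd, 2nd-last, ...).
Doing the same to "whckcjjd": "djwjhcck".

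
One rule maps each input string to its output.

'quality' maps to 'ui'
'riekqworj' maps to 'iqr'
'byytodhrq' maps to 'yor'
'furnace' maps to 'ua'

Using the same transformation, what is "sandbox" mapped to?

What's happening: keep one character in every 3, starting at position 2 (positions 2nd, 5th, 8th, ...).
So "sandbox" becomes "ab".

ab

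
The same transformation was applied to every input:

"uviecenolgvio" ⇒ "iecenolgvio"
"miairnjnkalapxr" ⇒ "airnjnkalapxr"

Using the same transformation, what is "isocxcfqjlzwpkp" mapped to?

In each case the input is transformed by: delete the first 2 characters.
Applying that to "isocxcfqjlzwpkp" gives "ocxcfqjlzwpkp".

ocxcfqjlzwpkp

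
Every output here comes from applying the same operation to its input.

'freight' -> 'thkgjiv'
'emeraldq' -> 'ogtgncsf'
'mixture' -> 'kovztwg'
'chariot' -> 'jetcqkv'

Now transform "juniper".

wlkpgrt

The rule is to swap each adjacent pair of characters (1↔2, 3↔4, ...), then shift every letter 2 places forward in the alphabet (wrapping around).
Applying both steps to "juniper": "ujinepr", then "wlkpgrt".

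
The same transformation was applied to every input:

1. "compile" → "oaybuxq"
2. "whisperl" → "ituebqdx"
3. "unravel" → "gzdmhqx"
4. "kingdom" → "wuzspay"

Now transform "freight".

The pattern: shift every letter 12 places forward in the alphabet (wrapping around).
"freight" → "rdqustf".

rdqustf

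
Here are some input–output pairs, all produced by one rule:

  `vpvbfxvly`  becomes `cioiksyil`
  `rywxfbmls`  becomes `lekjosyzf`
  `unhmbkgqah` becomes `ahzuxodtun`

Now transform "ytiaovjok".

glnvibbwx

In each case the input is transformed by: shift every letter 13 places forward in the alphabet (wrapping around) — i.e. ROT13, then swap each adjacent pair of characters (1↔2, 3↔4, ...).
On "ytiaovjok" that produces "glnvibbwx".
(Check on "rywxfbmls": → "eljksozyf" → "lekjosyzf" ✓)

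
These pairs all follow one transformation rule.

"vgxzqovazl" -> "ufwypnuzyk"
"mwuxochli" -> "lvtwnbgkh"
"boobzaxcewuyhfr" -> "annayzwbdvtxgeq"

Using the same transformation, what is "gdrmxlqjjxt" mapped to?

fcqlwkpiiws

Each output is the input with this applied: shift every letter 1 place backward in the alphabet (wrapping around).
Applying that to "gdrmxlqjjxt" gives "fcqlwkpiiws".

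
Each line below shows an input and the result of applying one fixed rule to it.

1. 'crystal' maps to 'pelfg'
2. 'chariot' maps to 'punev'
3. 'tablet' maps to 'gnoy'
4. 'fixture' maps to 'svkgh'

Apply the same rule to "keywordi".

Looking at the pairs, the operation is to shift every letter 13 places forward in the alphabet (wrapping around) — i.e. ROT13, then delete the last 2 characters.
So "keywordi" becomes "xrljbe".

xrljbe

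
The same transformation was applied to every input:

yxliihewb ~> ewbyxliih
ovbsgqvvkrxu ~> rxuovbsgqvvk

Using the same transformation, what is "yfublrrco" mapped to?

The pattern: move the last 3 characters to the front (rotate right by 3).
Doing the same to "yfublrrco": "rcoyfublr".

rcoyfublr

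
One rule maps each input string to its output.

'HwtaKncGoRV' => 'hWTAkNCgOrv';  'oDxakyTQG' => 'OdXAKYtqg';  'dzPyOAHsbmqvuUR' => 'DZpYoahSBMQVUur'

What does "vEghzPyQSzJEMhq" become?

Each output is the input with this applied: flip the case of every letter.
Applying that to "vEghzPyQSzJEMhq" gives "VeGHZpYqsZjemHQ".

VeGHZpYqsZjemHQ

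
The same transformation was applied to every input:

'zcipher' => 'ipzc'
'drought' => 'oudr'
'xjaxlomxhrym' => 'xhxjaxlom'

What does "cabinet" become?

Each output is the input with this applied: delete the last 3 characters, then move the last 2 characters to the front (rotate right by 2).
So "cabinet" becomes "bica".

bica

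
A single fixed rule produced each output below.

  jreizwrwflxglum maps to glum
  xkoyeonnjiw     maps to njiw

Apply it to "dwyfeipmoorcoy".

Looking at the pairs, the operation is to keep only the last 4 characters.
Doing the same to "dwyfeipmoorcoy": "rcoy".

rcoy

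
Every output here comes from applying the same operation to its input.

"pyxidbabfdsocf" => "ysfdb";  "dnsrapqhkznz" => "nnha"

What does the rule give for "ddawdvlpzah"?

phdd

Looking at the pairs, the operation is to keep one character in every 3, starting at position 2 (positions 2nd, 5th, 8th, ...), then sort the characters into reverse alphabetical order.
"ddawdvlpzah" → "ddph" → "phdd".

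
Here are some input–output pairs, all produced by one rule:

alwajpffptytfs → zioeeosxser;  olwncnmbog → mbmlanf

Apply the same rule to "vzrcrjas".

The rule is to shift every letter 1 place backward in the alphabet (wrapping around), then delete the first 3 characters.
On "vzrcrjas": the first step gives "uyqbqizr", and the second then gives "bqizr".
(Check on "olwncnmbog": → "nkvmbmlanf" → "mbmlanf" ✓)

bqizr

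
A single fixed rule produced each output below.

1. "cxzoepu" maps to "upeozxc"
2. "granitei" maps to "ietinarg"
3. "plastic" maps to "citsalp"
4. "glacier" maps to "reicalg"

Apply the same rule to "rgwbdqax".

xaqdbwgr

Looking at the pairs, the operation is to reverse the string.
Applying that to "rgwbdqax" gives "xaqdbwgr".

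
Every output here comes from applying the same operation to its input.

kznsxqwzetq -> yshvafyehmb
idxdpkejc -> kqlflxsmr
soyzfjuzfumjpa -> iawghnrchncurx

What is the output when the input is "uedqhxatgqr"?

zcmlypfiboy

The pattern: move the last character to the front, then shift every letter 8 places forward in the alphabet (wrapping around).
"uedqhxatgqr" → "ruedqhxatgq" → "zcmlypfiboy".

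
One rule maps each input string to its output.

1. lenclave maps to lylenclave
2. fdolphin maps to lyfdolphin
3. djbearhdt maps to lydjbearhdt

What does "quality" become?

Rule — prepend "ly".
For "quality" the result is "lyquality".

lyquality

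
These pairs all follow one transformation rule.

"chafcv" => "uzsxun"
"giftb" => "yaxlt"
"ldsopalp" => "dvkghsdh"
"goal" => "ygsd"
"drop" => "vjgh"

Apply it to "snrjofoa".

kfjbgxgs

In each case the input is transformed by: shift every letter 8 places backward in the alphabet (wrapping around).
So "snrjofoa" becomes "kfjbgxgs".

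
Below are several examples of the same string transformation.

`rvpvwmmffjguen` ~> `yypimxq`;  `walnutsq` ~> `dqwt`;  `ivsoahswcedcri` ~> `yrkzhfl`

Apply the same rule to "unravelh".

qdhk

In each case the input is transformed by: keep every other character starting from the second (positions 2nd, 4th, 6th, ...), then shift every letter 3 places forward in the alphabet (wrapping around).
For "unravelh" the result is "qdhk".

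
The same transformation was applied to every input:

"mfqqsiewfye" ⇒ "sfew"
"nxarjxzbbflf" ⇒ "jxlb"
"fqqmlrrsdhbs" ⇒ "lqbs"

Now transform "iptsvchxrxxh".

vpxx

The pattern: keep one character in every 3, starting at position 2 (positions 2nd, 5th, 8th, ...), then swap each adjacent pair of characters (1↔2, 3↔4, ...).
"iptsvchxrxxh" → "pvxx" → "vpxx".
(Check on "nxarjxzbbflf": → "xjbl" → "jxlb" ✓)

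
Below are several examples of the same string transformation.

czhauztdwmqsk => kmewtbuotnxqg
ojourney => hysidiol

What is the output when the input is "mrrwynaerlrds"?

lxmgllqshuylf

Each output is the input with this applied: move the last 3 characters to the front (rotate right by 3), then shift every letter 6 places backward in the alphabet (wrapping around).
Applying both steps to "mrrwynaerlrds": "rdsmrrwynaerl", then "lxmgllqshuylf".
(Check on "ojourney": → "neyojour" → "hysidiol" ✓)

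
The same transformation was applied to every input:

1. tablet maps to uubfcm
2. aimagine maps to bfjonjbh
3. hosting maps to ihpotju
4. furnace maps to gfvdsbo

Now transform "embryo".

Each output is the input with this applied: take characters alternately from the front and the back (1st, last, 2nd, 2nd-last, ...), then shift every letter 1 place forward in the alphabet (wrapping around).
On "embryo": the first step gives "eomybr", and the second then gives "fpnzcs".

fpnzcs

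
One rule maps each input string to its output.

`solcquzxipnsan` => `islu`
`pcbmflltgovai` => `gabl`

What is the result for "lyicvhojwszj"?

Rule — keep one character in every 3, starting at position 3 (positions 3rd, 6th, 9th, ...), then move the first 2 characters to the end (rotate left by 2).
Applying both steps to "lyicvhojwszj": "ihwj", then "wjih".
(Check on "solcquzxipnsan": → "luis" → "islu" ✓)

wjih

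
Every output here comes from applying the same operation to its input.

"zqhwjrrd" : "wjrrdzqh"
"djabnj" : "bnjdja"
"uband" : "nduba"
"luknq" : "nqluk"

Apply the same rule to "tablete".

The pattern: move the first 3 characters to the end (rotate left by 3).
Applying that to "tablete" gives "letetab".

letetab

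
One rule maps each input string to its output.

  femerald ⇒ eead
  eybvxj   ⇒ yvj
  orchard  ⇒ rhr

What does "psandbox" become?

snbx

Looking at the pairs, the operation is to keep every other character starting from the second (positions 2nd, 4th, 6th, ...).
So "psandbox" becomes "snbx".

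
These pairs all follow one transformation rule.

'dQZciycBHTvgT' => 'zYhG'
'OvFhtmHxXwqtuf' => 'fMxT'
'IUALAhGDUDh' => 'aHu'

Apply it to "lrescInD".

The pattern: flip the case of every letter, then keep one character in every 3, starting at position 3 (positions 3rd, 6th, 9th, ...).
For "lrescInD", step one produces "LRESCiNd"; step two turns that into "Ei".
(Check on "OvFhtmHxXwqtuf": → "oVfHTMhXxWQTUF" → "fMxT" ✓)

Ei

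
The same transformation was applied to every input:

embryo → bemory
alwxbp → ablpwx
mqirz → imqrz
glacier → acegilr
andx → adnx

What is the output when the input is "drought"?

In each case the input is transformed by: sort the characters into alphabetical order.
For "drought" the result is "dghortu".

dghortu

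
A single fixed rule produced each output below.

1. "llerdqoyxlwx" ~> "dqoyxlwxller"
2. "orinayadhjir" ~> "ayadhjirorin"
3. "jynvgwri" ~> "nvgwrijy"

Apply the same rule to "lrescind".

The pattern: move the last 2 characters to the front (rotate right by 2), then swap the front and back halves of the string.
Starting from "lrescind": after the first operation, "ndlresci"; after the second, "escindlr".
(Check on "jynvgwri": → "rijynvgw" → "nvgwrijy" ✓)

escindlr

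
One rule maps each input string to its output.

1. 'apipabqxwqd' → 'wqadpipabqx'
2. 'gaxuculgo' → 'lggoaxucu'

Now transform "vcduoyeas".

Rule — swap the first and last characters, then move the last 3 characters to the front (rotate right by 3).
Applying both steps to "vcduoyeas": "scduoyeav", then "eavscduoy".

eavscduoy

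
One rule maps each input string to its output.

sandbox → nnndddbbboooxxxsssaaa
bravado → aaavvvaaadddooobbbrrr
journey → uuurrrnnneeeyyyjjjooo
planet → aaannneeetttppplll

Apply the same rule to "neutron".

What's happening: move the first 2 characters to the end (rotate left by 2), then repeat every character 3 times.
Working it through for "neutron": intermediate "utronne", final "uuutttrrrooonnnnnneee".

uuutttrrrooonnnnnneee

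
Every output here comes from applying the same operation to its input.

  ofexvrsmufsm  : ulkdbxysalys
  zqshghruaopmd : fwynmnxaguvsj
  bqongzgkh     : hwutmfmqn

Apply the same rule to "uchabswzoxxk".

ainghycfuddq

The pattern: shift every letter 6 places forward in the alphabet (wrapping around).
So "uchabswzoxxk" becomes "ainghycfuddq".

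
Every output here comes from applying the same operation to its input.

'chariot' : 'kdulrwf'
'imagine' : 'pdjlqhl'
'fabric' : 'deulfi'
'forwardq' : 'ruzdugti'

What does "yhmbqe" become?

kpethb

Each output is the input with this applied: shift every letter 3 places forward in the alphabet (wrapping around), then move the first character to the end.
"yhmbqe" → "bkpeth" → "kpethb".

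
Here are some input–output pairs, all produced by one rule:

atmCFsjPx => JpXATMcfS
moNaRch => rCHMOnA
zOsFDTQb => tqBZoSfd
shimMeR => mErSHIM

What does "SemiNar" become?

nARsEMI

In each case the input is transformed by: flip the case of every letter, then move the last 3 characters to the front (rotate right by 3).
Applying both steps to "SemiNar": "sEMInAR", then "nARsEMI".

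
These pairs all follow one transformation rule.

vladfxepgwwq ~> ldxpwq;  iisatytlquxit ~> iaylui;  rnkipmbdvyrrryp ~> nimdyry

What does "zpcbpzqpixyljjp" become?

pbzpxlj

The pattern: keep every other character starting from the second (positions 2nd, 4th, 6th, ...).
For "zpcbpzqpixyljjp" the result is "pbzpxlj".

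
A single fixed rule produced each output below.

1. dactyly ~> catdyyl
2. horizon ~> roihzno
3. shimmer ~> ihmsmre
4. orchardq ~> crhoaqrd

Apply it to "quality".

aulqiyt

Rule — move the first 2 characters to the end (rotate left by 2), then take characters alternately from the front and the back (1st, last, 2nd, 2nd-last, ...).
Applying both steps to "quality": "alityqu", then "aulqiyt".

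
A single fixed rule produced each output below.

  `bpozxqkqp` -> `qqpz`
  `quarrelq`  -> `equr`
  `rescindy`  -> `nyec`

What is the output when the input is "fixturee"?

Looking at the pairs, the operation is to keep every other character starting from the second (positions 2nd, 4th, 6th, ...), then move the first 2 characters to the end (rotate left by 2).
Applying both steps to "fixturee": "itre", then "reit".

reit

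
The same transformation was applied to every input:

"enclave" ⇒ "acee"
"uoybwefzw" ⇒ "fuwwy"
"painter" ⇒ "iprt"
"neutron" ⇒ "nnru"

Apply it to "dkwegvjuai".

In each case the input is transformed by: keep every other character starting from the first (positions 1st, 3rd, 5th, ...), then sort the characters into alphabetical order.
Starting from "dkwegvjuai": after the first operation, "dwgja"; after the second, "adgjw".

adgjw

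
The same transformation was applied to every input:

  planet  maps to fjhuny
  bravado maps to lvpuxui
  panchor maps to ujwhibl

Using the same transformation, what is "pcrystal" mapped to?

Rule — swap each adjacent pair of characters (1↔2, 3↔4, ...), then shift every letter 6 places backward in the alphabet (wrapping around).
Starting from "pcrystal": after the first operation, "cpyrtsla"; after the second, "wjslnmfu".
(Check on "bravado": → "rbvadao" → "lvpuxui" ✓)

wjslnmfu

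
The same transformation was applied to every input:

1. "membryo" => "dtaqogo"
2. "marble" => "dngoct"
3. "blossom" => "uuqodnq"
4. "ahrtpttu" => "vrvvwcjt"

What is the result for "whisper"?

urgtyjk

In each case the input is transformed by: shift every letter 2 places forward in the alphabet (wrapping around), then move the first 3 characters to the end (rotate left by 3).
Applying that to "whisper" gives "urgtyjk".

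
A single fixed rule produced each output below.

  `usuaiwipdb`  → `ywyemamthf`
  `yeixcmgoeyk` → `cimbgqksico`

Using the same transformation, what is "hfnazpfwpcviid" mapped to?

In each case the input is transformed by: shift every letter 4 places forward in the alphabet (wrapping around).
So "hfnazpfwpcviid" becomes "ljredtjatgzmmh".

ljredtjatgzmmh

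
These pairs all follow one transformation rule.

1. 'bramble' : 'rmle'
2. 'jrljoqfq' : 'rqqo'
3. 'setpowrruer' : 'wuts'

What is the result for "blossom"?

ssoo

Each output is the input with this applied: sort the characters into reverse alphabetical order, then keep only the first 4 characters.
For "blossom", step one produces "ssoomlb"; step two turns that into "ssoo".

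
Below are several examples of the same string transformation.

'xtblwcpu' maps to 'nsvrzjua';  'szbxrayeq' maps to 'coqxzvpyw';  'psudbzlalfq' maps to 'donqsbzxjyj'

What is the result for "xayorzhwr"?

upvywmpxf

The transformation: shift every letter 2 places backward in the alphabet (wrapping around), then move the last 2 characters to the front (rotate right by 2).
"xayorzhwr" → "upvywmpxf".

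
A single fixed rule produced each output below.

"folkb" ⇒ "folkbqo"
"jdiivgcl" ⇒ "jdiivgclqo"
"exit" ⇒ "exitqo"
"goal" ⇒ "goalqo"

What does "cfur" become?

cfurqo

The transformation: append "qo".
So "cfur" becomes "cfurqo".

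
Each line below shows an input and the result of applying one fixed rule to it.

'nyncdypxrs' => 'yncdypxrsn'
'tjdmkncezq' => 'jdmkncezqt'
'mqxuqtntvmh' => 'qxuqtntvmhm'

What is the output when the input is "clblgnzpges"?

lblgnzpgesc

The transformation: move the first character to the end.
On "clblgnzpges" that produces "lblgnzpgesc".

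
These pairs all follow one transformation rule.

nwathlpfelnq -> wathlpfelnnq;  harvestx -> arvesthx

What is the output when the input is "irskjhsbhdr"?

rskjhsbhdir

The pattern: swap the first and last characters, then move the first character to the end.
For "irskjhsbhdr", step one produces "rrskjhsbhdi"; step two turns that into "rskjhsbhdir".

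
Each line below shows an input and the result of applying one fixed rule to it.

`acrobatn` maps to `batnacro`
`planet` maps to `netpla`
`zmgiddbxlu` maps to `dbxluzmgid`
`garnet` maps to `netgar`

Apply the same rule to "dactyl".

Each output is the input with this applied: swap the front and back halves of the string.
For "dactyl" the result is "tyldac".

tyldac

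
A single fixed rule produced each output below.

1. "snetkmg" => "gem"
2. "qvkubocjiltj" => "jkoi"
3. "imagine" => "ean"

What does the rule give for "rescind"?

dsn

The transformation: move the last character to the front, then keep one character in every 3, starting at position 1 (positions 1st, 4th, 7th, ...).
"rescind" → "drescin" → "dsn".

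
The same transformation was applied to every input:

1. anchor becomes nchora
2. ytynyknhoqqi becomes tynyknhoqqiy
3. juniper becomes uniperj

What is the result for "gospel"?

The transformation: move the first character to the end.
Applying that to "gospel" gives "ospelg".

ospelg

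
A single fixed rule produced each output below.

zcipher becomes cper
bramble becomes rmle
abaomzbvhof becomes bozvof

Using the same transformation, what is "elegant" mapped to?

lgnt

Looking at the pairs, the operation is to swap each adjacent pair of characters (1↔2, 3↔4, ...), then keep every other character starting from the first (positions 1st, 3rd, 5th, ...).
Starting from "elegant": after the first operation, "legenat"; after the second, "lgnt".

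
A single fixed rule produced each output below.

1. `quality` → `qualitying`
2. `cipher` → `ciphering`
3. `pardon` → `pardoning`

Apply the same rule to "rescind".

The rule is to append "ing".
On "rescind" that produces "rescinding".

rescinding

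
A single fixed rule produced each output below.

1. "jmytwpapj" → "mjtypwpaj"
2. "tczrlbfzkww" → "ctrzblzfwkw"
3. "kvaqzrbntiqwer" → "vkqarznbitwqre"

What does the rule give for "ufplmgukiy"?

Each output is the input with this applied: swap each adjacent pair of characters (1↔2, 3↔4, ...).
So "ufplmgukiy" becomes "fulpgmkuyi".

fulpgmkuyi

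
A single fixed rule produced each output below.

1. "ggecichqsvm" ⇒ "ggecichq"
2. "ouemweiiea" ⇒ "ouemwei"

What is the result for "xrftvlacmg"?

xrftvla

In each case the input is transformed by: delete the last 3 characters.
On "xrftvlacmg" that produces "xrftvla".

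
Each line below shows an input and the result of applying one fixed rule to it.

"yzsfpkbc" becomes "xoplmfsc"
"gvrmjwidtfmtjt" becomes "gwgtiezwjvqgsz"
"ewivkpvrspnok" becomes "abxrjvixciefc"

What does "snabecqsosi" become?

Looking at the pairs, the operation is to shift every letter 13 places forward in the alphabet (wrapping around) — i.e. ROT13, then move the last 3 characters to the front (rotate right by 3).
For "snabecqsosi", step one produces "fanorpdfbfv"; step two turns that into "bfvfanorpdf".

bfvfanorpdf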